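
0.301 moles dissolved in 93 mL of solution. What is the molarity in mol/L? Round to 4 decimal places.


Convert volume to liters: V_L = V_mL / 1000.
V_L = 93 / 1000 = 0.093 L
M = n / V_L = 0.301 / 0.093
M = 3.23655914 mol/L, rounded to 4 dp:

3.2366 mol/L


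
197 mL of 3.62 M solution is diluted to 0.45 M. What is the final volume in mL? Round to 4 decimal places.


Dilution: M1*V1 = M2*V2, solve for V2.
V2 = M1*V1 / M2
V2 = 3.62 * 197 / 0.45
V2 = 713.14 / 0.45
V2 = 1584.75555556 mL, rounded to 4 dp:

1584.7556 mL


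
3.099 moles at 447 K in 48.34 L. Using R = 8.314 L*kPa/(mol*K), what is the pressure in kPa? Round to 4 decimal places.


PV = nRT, solve for P = nRT / V.
nRT = 3.099 * 8.314 * 447 = 11516.9934
P = 11516.9934 / 48.34
P = 238.24976003 kPa, rounded to 4 dp:

238.2498 kPa


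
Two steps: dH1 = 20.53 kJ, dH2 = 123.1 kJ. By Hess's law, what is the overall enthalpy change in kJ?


Hess's law: enthalpy is a state function, so add the step enthalpies.
dH_total = dH1 + dH2 = 20.53 + (123.1)
dH_total = 143.63 kJ:

143.63 kJ


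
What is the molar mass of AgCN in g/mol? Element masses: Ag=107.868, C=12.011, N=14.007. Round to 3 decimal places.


M = sum(count * atomic_mass) over atoms.
M = 1*107.868 + 1*12.011 + 1*14.007
M = 107.868 + 12.011 + 14.007
M = 133.886 g/mol, rounded to 3 dp:

133.886 g/mol


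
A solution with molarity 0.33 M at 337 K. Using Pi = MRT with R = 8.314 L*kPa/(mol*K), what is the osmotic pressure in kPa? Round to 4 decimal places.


Osmotic pressure (van't Hoff): Pi = M*R*T.
RT = 8.314 * 337 = 2801.818
Pi = 0.33 * 2801.818
Pi = 924.59994 kPa, rounded to 4 dp:

924.5999 kPa


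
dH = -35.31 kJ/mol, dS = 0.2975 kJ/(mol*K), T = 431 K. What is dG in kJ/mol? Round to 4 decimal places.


Gibbs: dG = dH - T*dS (consistent units, dS already in kJ/(mol*K)).
T*dS = 431 * 0.2975 = 128.2225
dG = -35.31 - (128.2225)
dG = -163.5325 kJ/mol, rounded to 4 dp:

-163.5325 kJ/mol


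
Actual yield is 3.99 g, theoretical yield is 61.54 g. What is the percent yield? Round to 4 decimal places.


% yield = 100 * actual / theoretical
% yield = 100 * 3.99 / 61.54
% yield = 6.48358791 %, rounded to 4 dp:

6.4836 %


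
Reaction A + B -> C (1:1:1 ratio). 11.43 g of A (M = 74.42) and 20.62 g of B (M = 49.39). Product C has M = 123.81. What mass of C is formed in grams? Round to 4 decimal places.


Find moles of each reactant; the smaller value is the limiting reagent in a 1:1:1 reaction, so moles_C equals moles of the limiter.
n_A = mass_A / M_A = 11.43 / 74.42 = 0.153588 mol
n_B = mass_B / M_B = 20.62 / 49.39 = 0.417493 mol
Limiting reagent: A (smaller), n_limiting = 0.153588 mol
mass_C = n_limiting * M_C = 0.153588 * 123.81
mass_C = 19.01573028 g, rounded to 4 dp:

19.0157 g


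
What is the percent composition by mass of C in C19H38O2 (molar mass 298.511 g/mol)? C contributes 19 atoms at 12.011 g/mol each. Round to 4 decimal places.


pct = 100 * (n_elem * M_elem) / M_total
mass_contribution = 19 * 12.011 = 228.209 g/mol
pct = 100 * 228.209 / 298.511
pct = 76.44910908 %, rounded to 4 dp:

76.4491 %


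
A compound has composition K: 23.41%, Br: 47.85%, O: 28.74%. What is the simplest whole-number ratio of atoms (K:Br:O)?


Assume 100 g of compound, divide each mass% by atomic mass to get moles, then normalize by the smallest to get a raw atom ratio.
Moles per 100 g: K: 23.41/39.098 = 0.5988, Br: 47.85/79.904 = 0.5988, O: 28.74/15.999 = 1.7964
Raw ratio (divide by min = 0.5988): K: 1.0, Br: 1.0, O: 3.0
Multiply by 1 to clear fractions: K: 1.0 ~= 1, Br: 1.0 ~= 1, O: 3.0 ~= 3
Reduce by GCD to get the simplest whole-number ratio:

1:1:3


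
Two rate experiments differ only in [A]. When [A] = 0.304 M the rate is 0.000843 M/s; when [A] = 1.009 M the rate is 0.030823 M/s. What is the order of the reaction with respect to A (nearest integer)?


Rate is proportional to [A]^n, so rate2/rate1 = ([A]2/[A]1)^n. Take logs to solve for n.
rate2/rate1 = 0.030823 / 0.000843 = 36.5635
[A]2/[A]1 = 1.009 / 0.304 = 3.3191
n = ln(36.5635) / ln(3.3191) = 3.0
Nearest integer order:

3


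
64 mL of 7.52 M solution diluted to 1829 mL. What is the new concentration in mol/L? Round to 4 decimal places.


Dilution: M1*V1 = M2*V2, solve for M2.
M2 = M1*V1 / V2
M2 = 7.52 * 64 / 1829
M2 = 481.28 / 1829
M2 = 0.26313833 mol/L, rounded to 4 dp:

0.2631 mol/L


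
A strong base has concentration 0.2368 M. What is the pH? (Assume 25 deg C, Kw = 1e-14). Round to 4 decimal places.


A strong base dissociates completely, so [OH-] equals the given concentration.
pOH = -log10([OH-]) = -log10(0.2368) = 0.625618
pH = 14 - pOH = 14 - 0.625618
pH = 13.374382, rounded to 4 dp:

13.3744


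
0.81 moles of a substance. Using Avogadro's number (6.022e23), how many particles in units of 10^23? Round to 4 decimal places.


N = n * NA, then divide by 1e23 for the requested units.
N / 1e23 = n * 6.022
N / 1e23 = 0.81 * 6.022
N / 1e23 = 4.87782, rounded to 4 dp:

4.8778


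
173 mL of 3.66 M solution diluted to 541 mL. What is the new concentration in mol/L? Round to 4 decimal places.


Dilution: M1*V1 = M2*V2, solve for M2.
M2 = M1*V1 / V2
M2 = 3.66 * 173 / 541
M2 = 633.18 / 541
M2 = 1.17038817 mol/L, rounded to 4 dp:

1.1704 mol/L


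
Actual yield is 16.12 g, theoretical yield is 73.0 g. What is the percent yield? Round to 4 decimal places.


% yield = 100 * actual / theoretical
% yield = 100 * 16.12 / 73.0
% yield = 22.08219178 %, rounded to 4 dp:

22.0822 %


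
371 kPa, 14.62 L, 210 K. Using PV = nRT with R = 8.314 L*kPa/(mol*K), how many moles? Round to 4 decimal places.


PV = nRT, solve for n = PV / (RT).
PV = 371 * 14.62 = 5424.02
RT = 8.314 * 210 = 1745.94
n = 5424.02 / 1745.94
n = 3.10664742 mol, rounded to 4 dp:

3.1066 mol


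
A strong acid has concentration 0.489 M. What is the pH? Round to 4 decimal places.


A strong acid dissociates completely, so [H+] equals the given concentration.
pH = -log10([H+]) = -log10(0.489)
pH = 0.31069114, rounded to 4 dp:

0.3107


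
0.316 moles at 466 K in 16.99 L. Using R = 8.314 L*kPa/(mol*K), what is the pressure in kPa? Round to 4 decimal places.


PV = nRT, solve for P = nRT / V.
nRT = 0.316 * 8.314 * 466 = 1224.2864
P = 1224.2864 / 16.99
P = 72.05923484 kPa, rounded to 4 dp:

72.0592 kPa


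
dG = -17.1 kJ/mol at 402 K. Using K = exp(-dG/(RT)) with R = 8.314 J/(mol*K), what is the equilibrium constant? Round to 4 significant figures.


dG is in kJ/mol; multiply by 1000 to match R in J/(mol*K).
RT = 8.314 * 402 = 3342.228 J/mol
exponent = -dG*1000 / (RT) = -(-17.1*1000) / 3342.228 = 5.11634754
K = exp(5.11634754)
K = 166.7253, rounded to 4 significant figures:

166.7


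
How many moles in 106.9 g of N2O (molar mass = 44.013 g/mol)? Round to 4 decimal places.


n = mass / M
n = 106.9 / 44.013
n = 2.42882785 mol, rounded to 4 dp:

2.4288 mol


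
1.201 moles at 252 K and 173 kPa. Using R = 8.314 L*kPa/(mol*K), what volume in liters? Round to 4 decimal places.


PV = nRT, solve for V = nRT / P.
nRT = 1.201 * 8.314 * 252 = 2516.2487
V = 2516.2487 / 173
V = 14.54479017 L, rounded to 4 dp:

14.5448 L


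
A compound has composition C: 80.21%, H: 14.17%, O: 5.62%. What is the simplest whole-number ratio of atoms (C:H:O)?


Assume 100 g of compound, divide each mass% by atomic mass to get moles, then normalize by the smallest to get a raw atom ratio.
Moles per 100 g: C: 80.21/12.011 = 6.678, H: 14.17/1.008 = 14.0575, O: 5.62/15.999 = 0.3513
Raw ratio (divide by min = 0.3513): C: 19.011, H: 40.019, O: 1.0
Multiply by 1 to clear fractions: C: 19.011 ~= 19, H: 40.019 ~= 40, O: 1.0 ~= 1
Reduce by GCD to get the simplest whole-number ratio:

19:40:1


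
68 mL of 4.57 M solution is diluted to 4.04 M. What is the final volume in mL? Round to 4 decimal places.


Dilution: M1*V1 = M2*V2, solve for V2.
V2 = M1*V1 / M2
V2 = 4.57 * 68 / 4.04
V2 = 310.76 / 4.04
V2 = 76.92079208 mL, rounded to 4 dp:

76.9208 mL


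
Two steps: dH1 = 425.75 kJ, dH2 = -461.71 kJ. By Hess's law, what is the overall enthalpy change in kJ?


Hess's law: enthalpy is a state function, so add the step enthalpies.
dH_total = dH1 + dH2 = 425.75 + (-461.71)
dH_total = -35.96 kJ:

-35.96 kJ


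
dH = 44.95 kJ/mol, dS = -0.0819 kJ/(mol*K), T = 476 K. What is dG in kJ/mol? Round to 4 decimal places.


Gibbs: dG = dH - T*dS (consistent units, dS already in kJ/(mol*K)).
T*dS = 476 * -0.0819 = -38.9844
dG = 44.95 - (-38.9844)
dG = 83.9344 kJ/mol, rounded to 4 dp:

83.9344 kJ/mol


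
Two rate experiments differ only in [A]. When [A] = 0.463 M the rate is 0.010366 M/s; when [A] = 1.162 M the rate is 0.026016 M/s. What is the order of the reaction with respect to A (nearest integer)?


Rate is proportional to [A]^n, so rate2/rate1 = ([A]2/[A]1)^n. Take logs to solve for n.
rate2/rate1 = 0.026016 / 0.010366 = 2.5097
[A]2/[A]1 = 1.162 / 0.463 = 2.5097
n = ln(2.5097) / ln(2.5097) = 1.0
Nearest integer order:

1


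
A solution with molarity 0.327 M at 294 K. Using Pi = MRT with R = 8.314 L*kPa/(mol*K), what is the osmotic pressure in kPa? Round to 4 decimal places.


Osmotic pressure (van't Hoff): Pi = M*R*T.
RT = 8.314 * 294 = 2444.316
Pi = 0.327 * 2444.316
Pi = 799.291332 kPa, rounded to 4 dp:

799.2913 kPa


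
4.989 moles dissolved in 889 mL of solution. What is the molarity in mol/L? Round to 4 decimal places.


Convert volume to liters: V_L = V_mL / 1000.
V_L = 889 / 1000 = 0.889 L
M = n / V_L = 4.989 / 0.889
M = 5.61192351 mol/L, rounded to 4 dp:

5.6119 mol/L


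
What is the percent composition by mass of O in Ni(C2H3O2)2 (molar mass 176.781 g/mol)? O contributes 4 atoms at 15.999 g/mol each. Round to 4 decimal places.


pct = 100 * (n_elem * M_elem) / M_total
mass_contribution = 4 * 15.999 = 63.996 g/mol
pct = 100 * 63.996 / 176.781
pct = 36.20072293 %, rounded to 4 dp:

36.2007 %


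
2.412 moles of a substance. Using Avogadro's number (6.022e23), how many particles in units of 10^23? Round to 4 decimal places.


N = n * NA, then divide by 1e23 for the requested units.
N / 1e23 = n * 6.022
N / 1e23 = 2.412 * 6.022
N / 1e23 = 14.525064, rounded to 4 dp:

14.5251


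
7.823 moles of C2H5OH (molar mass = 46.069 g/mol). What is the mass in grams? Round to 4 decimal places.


mass = n * M
mass = 7.823 * 46.069
mass = 360.397787 g, rounded to 4 dp:

360.3978 g


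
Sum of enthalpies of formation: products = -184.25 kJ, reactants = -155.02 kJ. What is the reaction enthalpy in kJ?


dH_rxn = sum(dH_f products) - sum(dH_f reactants)
dH_rxn = -184.25 - (-155.02)
dH_rxn = -29.23 kJ:

-29.23 kJ


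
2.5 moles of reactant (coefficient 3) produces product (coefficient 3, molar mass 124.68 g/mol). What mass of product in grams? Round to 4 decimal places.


Use the coefficient ratio to convert reactant moles to product moles, then multiply by the product's molar mass.
moles_P = moles_R * (coeff_P / coeff_R) = 2.5 * (3/3) = 2.5
mass_P = moles_P * M_P = 2.5 * 124.68
mass_P = 311.7 g, rounded to 4 dp:

311.7000 g


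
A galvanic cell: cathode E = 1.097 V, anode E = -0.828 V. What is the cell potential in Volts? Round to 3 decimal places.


Standard cell potential: E_cell = E_cathode - E_anode.
E_cell = 1.097 - (-0.828)
E_cell = 1.925 V, rounded to 3 dp:

1.925 V


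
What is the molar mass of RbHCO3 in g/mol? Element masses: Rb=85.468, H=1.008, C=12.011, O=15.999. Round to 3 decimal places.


M = sum(count * atomic_mass) over atoms.
M = 1*85.468 + 1*1.008 + 1*12.011 + 3*15.999
M = 85.468 + 1.008 + 12.011 + 47.997
M = 146.484 g/mol, rounded to 3 dp:

146.484 g/mol


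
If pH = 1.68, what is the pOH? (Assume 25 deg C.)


At 25 deg C, pH + pOH = 14.
pOH = 14 - pH = 14 - 1.68
pOH = 12.32:

12.32


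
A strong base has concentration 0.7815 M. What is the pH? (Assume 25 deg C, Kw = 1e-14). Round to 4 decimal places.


A strong base dissociates completely, so [OH-] equals the given concentration.
pOH = -log10([OH-]) = -log10(0.7815) = 0.107071
pH = 14 - pOH = 14 - 0.107071
pH = 13.892929, rounded to 4 dp:

13.8929


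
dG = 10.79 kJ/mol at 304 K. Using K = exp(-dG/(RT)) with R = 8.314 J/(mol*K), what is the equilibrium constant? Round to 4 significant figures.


dG is in kJ/mol; multiply by 1000 to match R in J/(mol*K).
RT = 8.314 * 304 = 2527.456 J/mol
exponent = -dG*1000 / (RT) = -(10.79*1000) / 2527.456 = -4.26911487
K = exp(-4.26911487)
K = 0.013994164, rounded to 4 significant figures:

0.01399


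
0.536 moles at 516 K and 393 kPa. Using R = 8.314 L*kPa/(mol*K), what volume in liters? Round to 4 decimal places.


PV = nRT, solve for V = nRT / P.
nRT = 0.536 * 8.314 * 516 = 2299.4529
V = 2299.4529 / 393
V = 5.85102519 L, rounded to 4 dp:

5.8510 L


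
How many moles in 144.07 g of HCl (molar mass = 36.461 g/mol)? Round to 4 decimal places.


n = mass / M
n = 144.07 / 36.461
n = 3.95134527 mol, rounded to 4 dp:

3.9513 mol


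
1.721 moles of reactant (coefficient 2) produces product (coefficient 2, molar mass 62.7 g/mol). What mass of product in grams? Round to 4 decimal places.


Use the coefficient ratio to convert reactant moles to product moles, then multiply by the product's molar mass.
moles_P = moles_R * (coeff_P / coeff_R) = 1.721 * (2/2) = 1.721
mass_P = moles_P * M_P = 1.721 * 62.7
mass_P = 107.9067 g, rounded to 4 dp:

107.9067 g


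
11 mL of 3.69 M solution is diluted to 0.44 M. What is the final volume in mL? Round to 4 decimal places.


Dilution: M1*V1 = M2*V2, solve for V2.
V2 = M1*V1 / M2
V2 = 3.69 * 11 / 0.44
V2 = 40.59 / 0.44
V2 = 92.25 mL, rounded to 4 dp:

92.2500 mL


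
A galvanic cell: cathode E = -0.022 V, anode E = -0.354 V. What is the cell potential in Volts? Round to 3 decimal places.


Standard cell potential: E_cell = E_cathode - E_anode.
E_cell = -0.022 - (-0.354)
E_cell = 0.332 V, rounded to 3 dp:

0.332 V


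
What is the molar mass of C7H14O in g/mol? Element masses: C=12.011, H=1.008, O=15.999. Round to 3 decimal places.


M = sum(count * atomic_mass) over atoms.
M = 7*12.011 + 14*1.008 + 1*15.999
M = 84.077 + 14.112 + 15.999
M = 114.188 g/mol, rounded to 3 dp:

114.188 g/mol


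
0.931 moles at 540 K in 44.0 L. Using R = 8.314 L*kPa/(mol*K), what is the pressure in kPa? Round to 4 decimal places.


PV = nRT, solve for P = nRT / V.
nRT = 0.931 * 8.314 * 540 = 4179.7804
P = 4179.7804 / 44.0
P = 94.99500909 kPa, rounded to 4 dp:

94.9950 kPa


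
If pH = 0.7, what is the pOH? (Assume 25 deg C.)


At 25 deg C, pH + pOH = 14.
pOH = 14 - pH = 14 - 0.7
pOH = 13.3:

13.30


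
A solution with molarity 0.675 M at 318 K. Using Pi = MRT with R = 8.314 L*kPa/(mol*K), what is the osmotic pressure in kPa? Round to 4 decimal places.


Osmotic pressure (van't Hoff): Pi = M*R*T.
RT = 8.314 * 318 = 2643.852
Pi = 0.675 * 2643.852
Pi = 1784.6001 kPa, rounded to 4 dp:

1784.6001 kPa


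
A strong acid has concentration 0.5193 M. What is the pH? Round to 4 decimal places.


A strong acid dissociates completely, so [H+] equals the given concentration.
pH = -log10([H+]) = -log10(0.5193)
pH = 0.28458168, rounded to 4 dp:

0.2846


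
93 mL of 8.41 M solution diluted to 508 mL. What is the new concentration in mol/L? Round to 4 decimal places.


Dilution: M1*V1 = M2*V2, solve for M2.
M2 = M1*V1 / V2
M2 = 8.41 * 93 / 508
M2 = 782.13 / 508
M2 = 1.53962598 mol/L, rounded to 4 dp:

1.5396 mol/L


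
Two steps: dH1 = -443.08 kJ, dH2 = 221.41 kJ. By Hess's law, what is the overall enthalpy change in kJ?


Hess's law: enthalpy is a state function, so add the step enthalpies.
dH_total = dH1 + dH2 = -443.08 + (221.41)
dH_total = -221.67 kJ:

-221.67 kJ


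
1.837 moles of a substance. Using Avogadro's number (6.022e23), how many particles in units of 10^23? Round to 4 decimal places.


N = n * NA, then divide by 1e23 for the requested units.
N / 1e23 = n * 6.022
N / 1e23 = 1.837 * 6.022
N / 1e23 = 11.062414, rounded to 4 dp:

11.0624


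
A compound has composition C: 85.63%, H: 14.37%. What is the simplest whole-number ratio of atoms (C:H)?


Assume 100 g of compound, divide each mass% by atomic mass to get moles, then normalize by the smallest to get a raw atom ratio.
Moles per 100 g: C: 85.63/12.011 = 7.1293, H: 14.37/1.008 = 14.256
Raw ratio (divide by min = 7.1293): C: 1.0, H: 2.0
Multiply by 1 to clear fractions: C: 1.0 ~= 1, H: 2.0 ~= 2
Reduce by GCD to get the simplest whole-number ratio:

1:2


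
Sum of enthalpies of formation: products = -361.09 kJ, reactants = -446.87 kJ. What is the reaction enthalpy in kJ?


dH_rxn = sum(dH_f products) - sum(dH_f reactants)
dH_rxn = -361.09 - (-446.87)
dH_rxn = 85.78 kJ:

85.78 kJ


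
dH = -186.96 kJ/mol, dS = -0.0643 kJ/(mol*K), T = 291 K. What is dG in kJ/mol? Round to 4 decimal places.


Gibbs: dG = dH - T*dS (consistent units, dS already in kJ/(mol*K)).
T*dS = 291 * -0.0643 = -18.7113
dG = -186.96 - (-18.7113)
dG = -168.2487 kJ/mol, rounded to 4 dp:

-168.2487 kJ/mol


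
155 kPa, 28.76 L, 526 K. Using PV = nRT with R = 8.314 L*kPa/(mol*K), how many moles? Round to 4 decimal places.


PV = nRT, solve for n = PV / (RT).
PV = 155 * 28.76 = 4457.8
RT = 8.314 * 526 = 4373.164
n = 4457.8 / 4373.164
n = 1.01935349 mol, rounded to 4 dp:

1.0194 mol


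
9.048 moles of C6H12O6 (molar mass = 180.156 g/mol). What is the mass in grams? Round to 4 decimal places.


mass = n * M
mass = 9.048 * 180.156
mass = 1630.051488 g, rounded to 4 dp:

1630.0515 g


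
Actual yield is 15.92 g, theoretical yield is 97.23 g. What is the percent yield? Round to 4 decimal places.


% yield = 100 * actual / theoretical
% yield = 100 * 15.92 / 97.23
% yield = 16.37354726 %, rounded to 4 dp:

16.3735 %


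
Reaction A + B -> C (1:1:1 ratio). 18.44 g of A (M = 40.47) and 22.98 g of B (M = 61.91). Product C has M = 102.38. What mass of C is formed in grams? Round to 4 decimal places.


Find moles of each reactant; the smaller value is the limiting reagent in a 1:1:1 reaction, so moles_C equals moles of the limiter.
n_A = mass_A / M_A = 18.44 / 40.47 = 0.455646 mol
n_B = mass_B / M_B = 22.98 / 61.91 = 0.371184 mol
Limiting reagent: B (smaller), n_limiting = 0.371184 mol
mass_C = n_limiting * M_C = 0.371184 * 102.38
mass_C = 38.00181792 g, rounded to 4 dp:

38.0018 g


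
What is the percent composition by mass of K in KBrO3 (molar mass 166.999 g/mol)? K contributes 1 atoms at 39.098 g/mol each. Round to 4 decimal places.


pct = 100 * (n_elem * M_elem) / M_total
mass_contribution = 1 * 39.098 = 39.098 g/mol
pct = 100 * 39.098 / 166.999
pct = 23.41211624 %, rounded to 4 dp:

23.4121 %


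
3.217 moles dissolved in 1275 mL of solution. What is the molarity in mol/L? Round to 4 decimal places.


Convert volume to liters: V_L = V_mL / 1000.
V_L = 1275 / 1000 = 1.275 L
M = n / V_L = 3.217 / 1.275
M = 2.52313725 mol/L, rounded to 4 dp:

2.5231 mol/L


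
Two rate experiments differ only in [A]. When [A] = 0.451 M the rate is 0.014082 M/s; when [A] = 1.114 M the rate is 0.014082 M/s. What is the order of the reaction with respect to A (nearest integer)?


Rate is proportional to [A]^n, so rate2/rate1 = ([A]2/[A]1)^n. Take logs to solve for n.
rate2/rate1 = 0.014082 / 0.014082 = 1.0
[A]2/[A]1 = 1.114 / 0.451 = 2.4701
n = ln(1.0) / ln(2.4701) = 0.0
Nearest integer order:

0


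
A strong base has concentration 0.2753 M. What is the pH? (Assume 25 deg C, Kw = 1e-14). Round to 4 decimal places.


A strong base dissociates completely, so [OH-] equals the given concentration.
pOH = -log10([OH-]) = -log10(0.2753) = 0.560194
pH = 14 - pOH = 14 - 0.560194
pH = 13.439806, rounded to 4 dp:

13.4398


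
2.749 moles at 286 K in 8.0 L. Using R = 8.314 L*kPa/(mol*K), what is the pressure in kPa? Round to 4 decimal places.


PV = nRT, solve for P = nRT / V.
nRT = 2.749 * 8.314 * 286 = 6536.5832
P = 6536.5832 / 8.0
P = 817.0729 kPa, rounded to 4 dp:

817.0729 kPa


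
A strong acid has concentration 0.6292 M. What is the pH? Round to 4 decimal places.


A strong acid dissociates completely, so [H+] equals the given concentration.
pH = -log10([H+]) = -log10(0.6292)
pH = 0.20121129, rounded to 4 dp:

0.2012


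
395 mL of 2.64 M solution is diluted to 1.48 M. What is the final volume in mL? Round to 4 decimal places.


Dilution: M1*V1 = M2*V2, solve for V2.
V2 = M1*V1 / M2
V2 = 2.64 * 395 / 1.48
V2 = 1042.8 / 1.48
V2 = 704.59459459 mL, rounded to 4 dp:

704.5946 mL


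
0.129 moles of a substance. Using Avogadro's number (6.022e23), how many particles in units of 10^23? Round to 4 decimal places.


N = n * NA, then divide by 1e23 for the requested units.
N / 1e23 = n * 6.022
N / 1e23 = 0.129 * 6.022
N / 1e23 = 0.776838, rounded to 4 dp:

0.7768


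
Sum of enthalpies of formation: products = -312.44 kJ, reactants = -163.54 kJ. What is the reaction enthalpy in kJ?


dH_rxn = sum(dH_f products) - sum(dH_f reactants)
dH_rxn = -312.44 - (-163.54)
dH_rxn = -148.9 kJ:

-148.90 kJ


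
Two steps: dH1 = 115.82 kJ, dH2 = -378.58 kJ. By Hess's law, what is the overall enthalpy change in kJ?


Hess's law: enthalpy is a state function, so add the step enthalpies.
dH_total = dH1 + dH2 = 115.82 + (-378.58)
dH_total = -262.76 kJ:

-262.76 kJ


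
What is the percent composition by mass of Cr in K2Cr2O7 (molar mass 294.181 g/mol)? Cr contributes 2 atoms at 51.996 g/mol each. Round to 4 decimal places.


pct = 100 * (n_elem * M_elem) / M_total
mass_contribution = 2 * 51.996 = 103.992 g/mol
pct = 100 * 103.992 / 294.181
pct = 35.34966568 %, rounded to 4 dp:

35.3497 %


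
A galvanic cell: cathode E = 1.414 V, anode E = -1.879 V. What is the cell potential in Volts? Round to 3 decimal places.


Standard cell potential: E_cell = E_cathode - E_anode.
E_cell = 1.414 - (-1.879)
E_cell = 3.293 V, rounded to 3 dp:

3.293 V


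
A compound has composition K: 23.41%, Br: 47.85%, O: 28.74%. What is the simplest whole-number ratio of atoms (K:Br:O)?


Assume 100 g of compound, divide each mass% by atomic mass to get moles, then normalize by the smallest to get a raw atom ratio.
Moles per 100 g: K: 23.41/39.098 = 0.5988, Br: 47.85/79.904 = 0.5988, O: 28.74/15.999 = 1.7964
Raw ratio (divide by min = 0.5988): K: 1.0, Br: 1.0, O: 3.0
Multiply by 1 to clear fractions: K: 1.0 ~= 1, Br: 1.0 ~= 1, O: 3.0 ~= 3
Reduce by GCD to get the simplest whole-number ratio:

1:1:3


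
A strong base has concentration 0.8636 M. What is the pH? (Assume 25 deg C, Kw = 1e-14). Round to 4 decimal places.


A strong base dissociates completely, so [OH-] equals the given concentration.
pOH = -log10([OH-]) = -log10(0.8636) = 0.063687
pH = 14 - pOH = 14 - 0.063687
pH = 13.936313, rounded to 4 dp:

13.9363


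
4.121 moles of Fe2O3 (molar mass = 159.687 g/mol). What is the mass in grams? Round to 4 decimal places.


mass = n * M
mass = 4.121 * 159.687
mass = 658.070127 g, rounded to 4 dp:

658.0701 g


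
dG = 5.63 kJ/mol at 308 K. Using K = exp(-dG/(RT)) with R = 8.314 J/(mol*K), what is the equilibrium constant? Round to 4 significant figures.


dG is in kJ/mol; multiply by 1000 to match R in J/(mol*K).
RT = 8.314 * 308 = 2560.712 J/mol
exponent = -dG*1000 / (RT) = -(5.63*1000) / 2560.712 = -2.19860726
K = exp(-2.19860726)
K = 0.11095759, rounded to 4 significant figures:

0.1110


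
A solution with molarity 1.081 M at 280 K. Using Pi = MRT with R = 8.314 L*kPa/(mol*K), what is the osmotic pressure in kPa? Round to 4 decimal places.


Osmotic pressure (van't Hoff): Pi = M*R*T.
RT = 8.314 * 280 = 2327.92
Pi = 1.081 * 2327.92
Pi = 2516.48152 kPa, rounded to 4 dp:

2516.4815 kPa


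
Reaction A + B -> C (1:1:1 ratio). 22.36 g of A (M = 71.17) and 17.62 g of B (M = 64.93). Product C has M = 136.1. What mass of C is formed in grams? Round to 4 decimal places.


Find moles of each reactant; the smaller value is the limiting reagent in a 1:1:1 reaction, so moles_C equals moles of the limiter.
n_A = mass_A / M_A = 22.36 / 71.17 = 0.314177 mol
n_B = mass_B / M_B = 17.62 / 64.93 = 0.271369 mol
Limiting reagent: B (smaller), n_limiting = 0.271369 mol
mass_C = n_limiting * M_C = 0.271369 * 136.1
mass_C = 36.9333209 g, rounded to 4 dp:

36.9333 g


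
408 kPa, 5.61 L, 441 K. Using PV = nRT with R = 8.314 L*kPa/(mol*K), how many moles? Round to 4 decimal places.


PV = nRT, solve for n = PV / (RT).
PV = 408 * 5.61 = 2288.88
RT = 8.314 * 441 = 3666.474
n = 2288.88 / 3666.474
n = 0.6242728 mol, rounded to 4 dp:

0.6243 mol


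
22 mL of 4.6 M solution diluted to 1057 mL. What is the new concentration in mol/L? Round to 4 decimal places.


Dilution: M1*V1 = M2*V2, solve for M2.
M2 = M1*V1 / V2
M2 = 4.6 * 22 / 1057
M2 = 101.2 / 1057
M2 = 0.09574267 mol/L, rounded to 4 dp:

0.0957 mol/L


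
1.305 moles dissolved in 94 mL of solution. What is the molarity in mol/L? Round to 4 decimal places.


Convert volume to liters: V_L = V_mL / 1000.
V_L = 94 / 1000 = 0.094 L
M = n / V_L = 1.305 / 0.094
M = 13.88297872 mol/L, rounded to 4 dp:

13.8830 mol/L


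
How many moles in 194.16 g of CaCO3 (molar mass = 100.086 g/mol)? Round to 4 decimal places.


n = mass / M
n = 194.16 / 100.086
n = 1.93993166 mol, rounded to 4 dp:

1.9399 mol


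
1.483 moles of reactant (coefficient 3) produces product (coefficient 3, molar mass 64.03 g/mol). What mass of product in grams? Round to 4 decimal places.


Use the coefficient ratio to convert reactant moles to product moles, then multiply by the product's molar mass.
moles_P = moles_R * (coeff_P / coeff_R) = 1.483 * (3/3) = 1.483
mass_P = moles_P * M_P = 1.483 * 64.03
mass_P = 94.95649 g, rounded to 4 dp:

94.9565 g


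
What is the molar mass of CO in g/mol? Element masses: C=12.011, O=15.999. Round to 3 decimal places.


M = sum(count * atomic_mass) over atoms.
M = 1*12.011 + 1*15.999
M = 12.011 + 15.999
M = 28.01 g/mol, rounded to 3 dp:

28.010 g/mol


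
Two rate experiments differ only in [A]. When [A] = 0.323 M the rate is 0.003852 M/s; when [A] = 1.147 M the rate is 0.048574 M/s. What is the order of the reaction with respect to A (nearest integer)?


Rate is proportional to [A]^n, so rate2/rate1 = ([A]2/[A]1)^n. Take logs to solve for n.
rate2/rate1 = 0.048574 / 0.003852 = 12.6101
[A]2/[A]1 = 1.147 / 0.323 = 3.5511
n = ln(12.6101) / ln(3.5511) = 2.0
Nearest integer order:

2


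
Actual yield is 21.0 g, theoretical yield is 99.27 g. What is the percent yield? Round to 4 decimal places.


% yield = 100 * actual / theoretical
% yield = 100 * 21.0 / 99.27
% yield = 21.15442732 %, rounded to 4 dp:

21.1544 %


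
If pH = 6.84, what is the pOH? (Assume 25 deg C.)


At 25 deg C, pH + pOH = 14.
pOH = 14 - pH = 14 - 6.84
pOH = 7.16:

7.16


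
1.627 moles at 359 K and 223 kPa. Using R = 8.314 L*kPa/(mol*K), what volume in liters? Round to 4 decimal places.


PV = nRT, solve for V = nRT / P.
nRT = 1.627 * 8.314 * 359 = 4856.1492
V = 4856.1492 / 223
V = 21.77645381 L, rounded to 4 dp:

21.7765 L


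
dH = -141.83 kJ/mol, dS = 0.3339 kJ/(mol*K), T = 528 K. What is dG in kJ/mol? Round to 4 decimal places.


Gibbs: dG = dH - T*dS (consistent units, dS already in kJ/(mol*K)).
T*dS = 528 * 0.3339 = 176.2992
dG = -141.83 - (176.2992)
dG = -318.1292 kJ/mol, rounded to 4 dp:

-318.1292 kJ/mol


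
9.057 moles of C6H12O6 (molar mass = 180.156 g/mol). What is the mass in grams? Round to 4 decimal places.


mass = n * M
mass = 9.057 * 180.156
mass = 1631.672892 g, rounded to 4 dp:

1631.6729 g


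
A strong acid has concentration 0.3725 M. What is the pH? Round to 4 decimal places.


A strong acid dissociates completely, so [H+] equals the given concentration.
pH = -log10([H+]) = -log10(0.3725)
pH = 0.42887372, rounded to 4 dp:

0.4289


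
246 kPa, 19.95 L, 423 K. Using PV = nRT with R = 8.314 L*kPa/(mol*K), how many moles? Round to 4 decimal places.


PV = nRT, solve for n = PV / (RT).
PV = 246 * 19.95 = 4907.7
RT = 8.314 * 423 = 3516.822
n = 4907.7 / 3516.822
n = 1.39549286 mol, rounded to 4 dp:

1.3955 mol


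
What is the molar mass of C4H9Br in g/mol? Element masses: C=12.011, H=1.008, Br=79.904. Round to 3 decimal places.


M = sum(count * atomic_mass) over atoms.
M = 4*12.011 + 9*1.008 + 1*79.904
M = 48.044 + 9.072 + 79.904
M = 137.02 g/mol, rounded to 3 dp:

137.020 g/mol


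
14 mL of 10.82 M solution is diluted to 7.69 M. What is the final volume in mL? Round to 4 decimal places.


Dilution: M1*V1 = M2*V2, solve for V2.
V2 = M1*V1 / M2
V2 = 10.82 * 14 / 7.69
V2 = 151.48 / 7.69
V2 = 19.69830949 mL, rounded to 4 dp:

19.6983 mL


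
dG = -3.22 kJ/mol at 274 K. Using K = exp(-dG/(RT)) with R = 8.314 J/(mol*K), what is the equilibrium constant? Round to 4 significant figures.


dG is in kJ/mol; multiply by 1000 to match R in J/(mol*K).
RT = 8.314 * 274 = 2278.036 J/mol
exponent = -dG*1000 / (RT) = -(-3.22*1000) / 2278.036 = 1.41349829
K = exp(1.41349829)
K = 4.1103093, rounded to 4 significant figures:

4.110


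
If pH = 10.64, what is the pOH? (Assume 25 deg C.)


At 25 deg C, pH + pOH = 14.
pOH = 14 - pH = 14 - 10.64
pOH = 3.36:

3.36


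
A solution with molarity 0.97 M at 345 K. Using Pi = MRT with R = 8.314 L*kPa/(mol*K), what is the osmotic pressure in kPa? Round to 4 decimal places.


Osmotic pressure (van't Hoff): Pi = M*R*T.
RT = 8.314 * 345 = 2868.33
Pi = 0.97 * 2868.33
Pi = 2782.2801 kPa, rounded to 4 dp:

2782.2801 kPa


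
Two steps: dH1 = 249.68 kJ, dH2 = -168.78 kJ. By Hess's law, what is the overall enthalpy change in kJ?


Hess's law: enthalpy is a state function, so add the step enthalpies.
dH_total = dH1 + dH2 = 249.68 + (-168.78)
dH_total = 80.9 kJ:

80.90 kJ


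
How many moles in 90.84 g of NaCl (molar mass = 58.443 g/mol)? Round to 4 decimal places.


n = mass / M
n = 90.84 / 58.443
n = 1.55433499 mol, rounded to 4 dp:

1.5543 mol


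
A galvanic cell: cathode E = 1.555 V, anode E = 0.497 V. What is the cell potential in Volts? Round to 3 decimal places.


Standard cell potential: E_cell = E_cathode - E_anode.
E_cell = 1.555 - (0.497)
E_cell = 1.058 V, rounded to 3 dp:

1.058 V


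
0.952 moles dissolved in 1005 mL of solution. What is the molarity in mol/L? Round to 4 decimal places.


Convert volume to liters: V_L = V_mL / 1000.
V_L = 1005 / 1000 = 1.005 L
M = n / V_L = 0.952 / 1.005
M = 0.94726368 mol/L, rounded to 4 dp:

0.9473 mol/L


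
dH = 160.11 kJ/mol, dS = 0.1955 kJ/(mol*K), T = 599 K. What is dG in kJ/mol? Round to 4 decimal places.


Gibbs: dG = dH - T*dS (consistent units, dS already in kJ/(mol*K)).
T*dS = 599 * 0.1955 = 117.1045
dG = 160.11 - (117.1045)
dG = 43.0055 kJ/mol, rounded to 4 dp:

43.0055 kJ/mol


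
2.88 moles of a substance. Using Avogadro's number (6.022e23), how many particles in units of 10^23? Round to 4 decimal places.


N = n * NA, then divide by 1e23 for the requested units.
N / 1e23 = n * 6.022
N / 1e23 = 2.88 * 6.022
N / 1e23 = 17.34336, rounded to 4 dp:

17.3434


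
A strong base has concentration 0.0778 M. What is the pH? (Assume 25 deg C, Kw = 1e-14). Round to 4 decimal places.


A strong base dissociates completely, so [OH-] equals the given concentration.
pOH = -log10([OH-]) = -log10(0.0778) = 1.10902
pH = 14 - pOH = 14 - 1.10902
pH = 12.89098, rounded to 4 dp:

12.8910


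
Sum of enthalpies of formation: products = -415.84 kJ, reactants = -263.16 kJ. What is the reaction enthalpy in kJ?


dH_rxn = sum(dH_f products) - sum(dH_f reactants)
dH_rxn = -415.84 - (-263.16)
dH_rxn = -152.68 kJ:

-152.68 kJ


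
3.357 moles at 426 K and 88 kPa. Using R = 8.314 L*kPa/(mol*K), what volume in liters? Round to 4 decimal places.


PV = nRT, solve for V = nRT / P.
nRT = 3.357 * 8.314 * 426 = 11889.7017
V = 11889.7017 / 88
V = 135.11024659 L, rounded to 4 dp:

135.1102 L


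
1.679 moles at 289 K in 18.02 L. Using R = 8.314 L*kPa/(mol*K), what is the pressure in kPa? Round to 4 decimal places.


PV = nRT, solve for P = nRT / V.
nRT = 1.679 * 8.314 * 289 = 4034.2105
P = 4034.2105 / 18.02
P = 223.8740566 kPa, rounded to 4 dp:

223.8741 kPa


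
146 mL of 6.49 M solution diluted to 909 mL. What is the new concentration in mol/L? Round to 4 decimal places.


Dilution: M1*V1 = M2*V2, solve for M2.
M2 = M1*V1 / V2
M2 = 6.49 * 146 / 909
M2 = 947.54 / 909
M2 = 1.04239824 mol/L, rounded to 4 dp:

1.0424 mol/L


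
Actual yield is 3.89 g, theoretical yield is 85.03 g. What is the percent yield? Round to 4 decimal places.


% yield = 100 * actual / theoretical
% yield = 100 * 3.89 / 85.03
% yield = 4.57485593 %, rounded to 4 dp:

4.5749 %


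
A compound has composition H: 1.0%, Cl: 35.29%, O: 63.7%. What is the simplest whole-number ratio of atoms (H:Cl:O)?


Assume 100 g of compound, divide each mass% by atomic mass to get moles, then normalize by the smallest to get a raw atom ratio.
Moles per 100 g: H: 1.0/1.008 = 0.9921, Cl: 35.29/35.453 = 0.9954, O: 63.7/15.999 = 3.9815
Raw ratio (divide by min = 0.9921): H: 1.0, Cl: 1.003, O: 4.013
Multiply by 1 to clear fractions: H: 1.0 ~= 1, Cl: 1.003 ~= 1, O: 4.013 ~= 4
Reduce by GCD to get the simplest whole-number ratio:

1:1:4


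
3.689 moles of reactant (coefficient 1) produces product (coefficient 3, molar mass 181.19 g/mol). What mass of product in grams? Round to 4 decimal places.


Use the coefficient ratio to convert reactant moles to product moles, then multiply by the product's molar mass.
moles_P = moles_R * (coeff_P / coeff_R) = 3.689 * (3/1) = 11.067
mass_P = moles_P * M_P = 11.067 * 181.19
mass_P = 2005.22973 g, rounded to 4 dp:

2005.2297 g


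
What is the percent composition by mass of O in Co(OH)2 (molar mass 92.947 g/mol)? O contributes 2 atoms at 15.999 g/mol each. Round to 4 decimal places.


pct = 100 * (n_elem * M_elem) / M_total
mass_contribution = 2 * 15.999 = 31.998 g/mol
pct = 100 * 31.998 / 92.947
pct = 34.42607077 %, rounded to 4 dp:

34.4261 %


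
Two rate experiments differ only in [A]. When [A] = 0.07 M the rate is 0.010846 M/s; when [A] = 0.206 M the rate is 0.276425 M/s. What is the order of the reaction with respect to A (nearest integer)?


Rate is proportional to [A]^n, so rate2/rate1 = ([A]2/[A]1)^n. Take logs to solve for n.
rate2/rate1 = 0.276425 / 0.010846 = 25.4864
[A]2/[A]1 = 0.206 / 0.07 = 2.9429
n = ln(25.4864) / ln(2.9429) = 3.0
Nearest integer order:

3


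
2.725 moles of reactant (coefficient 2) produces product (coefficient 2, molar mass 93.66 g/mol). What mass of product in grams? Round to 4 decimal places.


Use the coefficient ratio to convert reactant moles to product moles, then multiply by the product's molar mass.
moles_P = moles_R * (coeff_P / coeff_R) = 2.725 * (2/2) = 2.725
mass_P = moles_P * M_P = 2.725 * 93.66
mass_P = 255.2235 g, rounded to 4 dp:

255.2235 g


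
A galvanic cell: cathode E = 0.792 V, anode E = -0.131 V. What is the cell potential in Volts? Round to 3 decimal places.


Standard cell potential: E_cell = E_cathode - E_anode.
E_cell = 0.792 - (-0.131)
E_cell = 0.923 V, rounded to 3 dp:

0.923 V


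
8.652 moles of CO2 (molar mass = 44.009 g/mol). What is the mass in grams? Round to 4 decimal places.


mass = n * M
mass = 8.652 * 44.009
mass = 380.765868 g, rounded to 4 dp:

380.7659 g


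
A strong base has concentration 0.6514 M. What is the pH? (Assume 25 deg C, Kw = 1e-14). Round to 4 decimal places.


A strong base dissociates completely, so [OH-] equals the given concentration.
pOH = -log10([OH-]) = -log10(0.6514) = 0.186152
pH = 14 - pOH = 14 - 0.186152
pH = 13.813848, rounded to 4 dp:

13.8138


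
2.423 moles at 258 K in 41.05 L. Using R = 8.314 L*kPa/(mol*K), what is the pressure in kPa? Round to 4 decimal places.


PV = nRT, solve for P = nRT / V.
nRT = 2.423 * 8.314 * 258 = 5197.3641
P = 5197.3641 / 41.05
P = 126.61057491 kPa, rounded to 4 dp:

126.6106 kPa


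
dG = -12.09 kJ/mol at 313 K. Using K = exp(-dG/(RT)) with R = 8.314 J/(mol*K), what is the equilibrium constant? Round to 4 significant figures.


dG is in kJ/mol; multiply by 1000 to match R in J/(mol*K).
RT = 8.314 * 313 = 2602.282 J/mol
exponent = -dG*1000 / (RT) = -(-12.09*1000) / 2602.282 = 4.64592231
K = exp(4.64592231)
K = 104.15939, rounded to 4 significant figures:

104.2


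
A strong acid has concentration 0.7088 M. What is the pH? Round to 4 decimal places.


A strong acid dissociates completely, so [H+] equals the given concentration.
pH = -log10([H+]) = -log10(0.7088)
pH = 0.14947629, rounded to 4 dp:

0.1495


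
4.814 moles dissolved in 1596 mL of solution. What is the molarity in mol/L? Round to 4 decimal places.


Convert volume to liters: V_L = V_mL / 1000.
V_L = 1596 / 1000 = 1.596 L
M = n / V_L = 4.814 / 1.596
M = 3.01629073 mol/L, rounded to 4 dp:

3.0163 mol/L


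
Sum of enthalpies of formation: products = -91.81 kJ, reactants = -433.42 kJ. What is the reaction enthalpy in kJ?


dH_rxn = sum(dH_f products) - sum(dH_f reactants)
dH_rxn = -91.81 - (-433.42)
dH_rxn = 341.61 kJ:

341.61 kJ


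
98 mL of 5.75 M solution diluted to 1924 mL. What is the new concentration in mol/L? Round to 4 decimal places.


Dilution: M1*V1 = M2*V2, solve for M2.
M2 = M1*V1 / V2
M2 = 5.75 * 98 / 1924
M2 = 563.5 / 1924
M2 = 0.29287942 mol/L, rounded to 4 dp:

0.2929 mol/L


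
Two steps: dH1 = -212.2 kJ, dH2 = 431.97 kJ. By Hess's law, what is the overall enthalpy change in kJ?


Hess's law: enthalpy is a state function, so add the step enthalpies.
dH_total = dH1 + dH2 = -212.2 + (431.97)
dH_total = 219.77 kJ:

219.77 kJ


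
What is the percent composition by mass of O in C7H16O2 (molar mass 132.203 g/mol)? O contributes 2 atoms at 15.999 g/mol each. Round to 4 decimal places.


pct = 100 * (n_elem * M_elem) / M_total
mass_contribution = 2 * 15.999 = 31.998 g/mol
pct = 100 * 31.998 / 132.203
pct = 24.20368675 %, rounded to 4 dp:

24.2037 %


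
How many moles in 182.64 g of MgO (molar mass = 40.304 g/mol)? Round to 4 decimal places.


n = mass / M
n = 182.64 / 40.304
n = 4.53156014 mol, rounded to 4 dp:

4.5316 mol


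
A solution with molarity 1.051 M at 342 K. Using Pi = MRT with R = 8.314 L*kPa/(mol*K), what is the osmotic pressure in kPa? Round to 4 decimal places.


Osmotic pressure (van't Hoff): Pi = M*R*T.
RT = 8.314 * 342 = 2843.388
Pi = 1.051 * 2843.388
Pi = 2988.400788 kPa, rounded to 4 dp:

2988.4008 kPa


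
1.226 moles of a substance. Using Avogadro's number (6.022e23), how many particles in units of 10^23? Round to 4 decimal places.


N = n * NA, then divide by 1e23 for the requested units.
N / 1e23 = n * 6.022
N / 1e23 = 1.226 * 6.022
N / 1e23 = 7.382972, rounded to 4 dp:

7.3830


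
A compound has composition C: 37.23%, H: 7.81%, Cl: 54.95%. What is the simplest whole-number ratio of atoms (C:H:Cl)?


Assume 100 g of compound, divide each mass% by atomic mass to get moles, then normalize by the smallest to get a raw atom ratio.
Moles per 100 g: C: 37.23/12.011 = 3.0997, H: 7.81/1.008 = 7.748, Cl: 54.95/35.453 = 1.5499
Raw ratio (divide by min = 1.5499): C: 2.0, H: 4.999, Cl: 1.0
Multiply by 1 to clear fractions: C: 2.0 ~= 2, H: 4.999 ~= 5, Cl: 1.0 ~= 1
Reduce by GCD to get the simplest whole-number ratio:

2:5:1


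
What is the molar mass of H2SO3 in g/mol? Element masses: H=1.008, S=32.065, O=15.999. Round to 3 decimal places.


M = sum(count * atomic_mass) over atoms.
M = 2*1.008 + 1*32.065 + 3*15.999
M = 2.016 + 32.065 + 47.997
M = 82.078 g/mol, rounded to 3 dp:

82.078 g/mol


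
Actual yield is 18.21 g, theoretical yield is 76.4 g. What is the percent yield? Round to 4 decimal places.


% yield = 100 * actual / theoretical
% yield = 100 * 18.21 / 76.4
% yield = 23.83507853 %, rounded to 4 dp:

23.8351 %


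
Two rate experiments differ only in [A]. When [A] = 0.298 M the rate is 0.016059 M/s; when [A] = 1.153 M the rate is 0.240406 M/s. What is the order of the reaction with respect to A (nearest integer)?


Rate is proportional to [A]^n, so rate2/rate1 = ([A]2/[A]1)^n. Take logs to solve for n.
rate2/rate1 = 0.240406 / 0.016059 = 14.9702
[A]2/[A]1 = 1.153 / 0.298 = 3.8691
n = ln(14.9702) / ln(3.8691) = 2.0
Nearest integer order:

2
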